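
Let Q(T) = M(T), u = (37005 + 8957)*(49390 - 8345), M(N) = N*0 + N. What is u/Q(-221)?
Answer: -1886510290/221 ≈ -8.5362e+6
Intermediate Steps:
M(N) = N (M(N) = 0 + N = N)
u = 1886510290 (u = 45962*41045 = 1886510290)
Q(T) = T
u/Q(-221) = 1886510290/(-221) = 1886510290*(-1/221) = -1886510290/221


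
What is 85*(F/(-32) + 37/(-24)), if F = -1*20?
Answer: -935/12 ≈ -77.917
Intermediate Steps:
F = -20
85*(F/(-32) + 37/(-24)) = 85*(-20/(-32) + 37/(-24)) = 85*(-20*(-1/32) + 37*(-1/24)) = 85*(5/8 - 37/24) = 85*(-11/12) = -935/12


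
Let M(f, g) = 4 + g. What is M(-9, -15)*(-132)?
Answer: 1452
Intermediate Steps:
M(-9, -15)*(-132) = (4 - 15)*(-132) = -11*(-132) = 1452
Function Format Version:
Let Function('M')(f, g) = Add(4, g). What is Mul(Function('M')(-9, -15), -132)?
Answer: 1452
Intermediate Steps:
Mul(Function('M')(-9, -15), -132) = Mul(Add(4, -15), -132) = Mul(-11, -132) = 1452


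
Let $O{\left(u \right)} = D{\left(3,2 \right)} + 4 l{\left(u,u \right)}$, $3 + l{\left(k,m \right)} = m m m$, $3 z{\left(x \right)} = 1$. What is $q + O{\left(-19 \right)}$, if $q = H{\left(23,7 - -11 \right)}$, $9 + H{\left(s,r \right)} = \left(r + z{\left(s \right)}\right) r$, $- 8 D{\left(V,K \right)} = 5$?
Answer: $- \frac{217021}{8} \approx -27128.0$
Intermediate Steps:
$z{\left(x \right)} = \frac{1}{3}$ ($z{\left(x \right)} = \frac{1}{3} \cdot 1 = \frac{1}{3}$)
$l{\left(k,m \right)} = -3 + m^{3}$ ($l{\left(k,m \right)} = -3 + m m m = -3 + m^{2} m = -3 + m^{3}$)
$D{\left(V,K \right)} = - \frac{5}{8}$ ($D{\left(V,K \right)} = \left(- \frac{1}{8}\right) 5 = - \frac{5}{8}$)
$O{\left(u \right)} = - \frac{101}{8} + 4 u^{3}$ ($O{\left(u \right)} = - \frac{5}{8} + 4 \left(-3 + u^{3}\right) = - \frac{5}{8} + \left(-12 + 4 u^{3}\right) = - \frac{101}{8} + 4 u^{3}$)
$H{\left(s,r \right)} = -9 + r \left(\frac{1}{3} + r\right)$ ($H{\left(s,r \right)} = -9 + \left(r + \frac{1}{3}\right) r = -9 + \left(\frac{1}{3} + r\right) r = -9 + r \left(\frac{1}{3} + r\right)$)
$q = 321$ ($q = -9 + \left(7 - -11\right)^{2} + \frac{7 - -11}{3} = -9 + \left(7 + 11\right)^{2} + \frac{7 + 11}{3} = -9 + 18^{2} + \frac{1}{3} \cdot 18 = -9 + 324 + 6 = 321$)
$q + O{\left(-19 \right)} = 321 + \left(- \frac{101}{8} + 4 \left(-19\right)^{3}\right) = 321 + \left(- \frac{101}{8} + 4 \left(-6859\right)\right) = 321 - \frac{219589}{8} = - \frac{217021}{8}$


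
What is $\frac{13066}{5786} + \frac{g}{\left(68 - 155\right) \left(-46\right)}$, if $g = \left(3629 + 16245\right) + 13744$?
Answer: $\frac{20566990}{1929631} \approx 10.659$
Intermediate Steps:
$g = 33618$ ($g = 19874 + 13744 = 33618$)
$\frac{13066}{5786} + \frac{g}{\left(68 - 155\right) \left(-46\right)} = \frac{13066}{5786} + \frac{33618}{\left(68 - 155\right) \left(-46\right)} = 13066 \cdot \frac{1}{5786} + \frac{33618}{\left(68 - 155\right) \left(-46\right)} = \frac{6533}{2893} + \frac{33618}{\left(-87\right) \left(-46\right)} = \frac{6533}{2893} + \frac{33618}{4002} = \frac{6533}{2893} + 33618 \cdot \frac{1}{4002} = \frac{6533}{2893} + \frac{5603}{667} = \frac{20566990}{1929631}$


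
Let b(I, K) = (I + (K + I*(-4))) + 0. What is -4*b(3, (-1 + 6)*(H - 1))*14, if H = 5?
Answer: -616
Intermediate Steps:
b(I, K) = K - 3*I (b(I, K) = (I + (K - 4*I)) + 0 = (K - 3*I) + 0 = K - 3*I)
-4*b(3, (-1 + 6)*(H - 1))*14 = -4*((-1 + 6)*(5 - 1) - 3*3)*14 = -4*(5*4 - 9)*14 = -4*(20 - 9)*14 = -4*11*14 = -44*14 = -616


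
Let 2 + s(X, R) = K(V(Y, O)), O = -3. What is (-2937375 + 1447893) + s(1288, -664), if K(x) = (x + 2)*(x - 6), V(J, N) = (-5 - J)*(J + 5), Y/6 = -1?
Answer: -1489491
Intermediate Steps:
Y = -6 (Y = 6*(-1) = -6)
V(J, N) = (-5 - J)*(5 + J)
K(x) = (-6 + x)*(2 + x) (K(x) = (2 + x)*(-6 + x) = (-6 + x)*(2 + x))
s(X, R) = -9 (s(X, R) = -2 + (-12 + (-25 - 1*(-6)² - 10*(-6))² - 4*(-25 - 1*(-6)² - 10*(-6))) = -2 + (-12 + (-25 - 1*36 + 60)² - 4*(-25 - 1*36 + 60)) = -2 + (-12 + (-25 - 36 + 60)² - 4*(-25 - 36 + 60)) = -2 + (-12 + (-1)² - 4*(-1)) = -2 + (-12 + 1 + 4) = -2 - 7 = -9)
(-2937375 + 1447893) + s(1288, -664) = (-2937375 + 1447893) - 9 = -1489482 - 9 = -1489491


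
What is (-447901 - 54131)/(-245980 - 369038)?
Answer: 83672/102503 ≈ 0.81629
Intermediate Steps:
(-447901 - 54131)/(-245980 - 369038) = -502032/(-615018) = -502032*(-1/615018) = 83672/102503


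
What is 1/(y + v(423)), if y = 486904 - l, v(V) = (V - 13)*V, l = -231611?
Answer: 1/891945 ≈ 1.1211e-6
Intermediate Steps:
v(V) = V*(-13 + V) (v(V) = (-13 + V)*V = V*(-13 + V))
y = 718515 (y = 486904 - 1*(-231611) = 486904 + 231611 = 718515)
1/(y + v(423)) = 1/(718515 + 423*(-13 + 423)) = 1/(718515 + 423*410) = 1/(718515 + 173430) = 1/891945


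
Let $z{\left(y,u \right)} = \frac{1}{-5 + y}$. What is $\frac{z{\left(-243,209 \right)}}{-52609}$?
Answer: $\frac{1}{13047032} \approx 7.6646 \cdot 10^{-8}$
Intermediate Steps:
$\frac{z{\left(-243,209 \right)}}{-52609} = \frac{1}{\left(-5 - 243\right) \left(-52609\right)} = \frac{1}{-248} \left(- \frac{1}{52609}\right) = \left(- \frac{1}{248}\right) \left(- \frac{1}{52609}\right) = \frac{1}{13047032}$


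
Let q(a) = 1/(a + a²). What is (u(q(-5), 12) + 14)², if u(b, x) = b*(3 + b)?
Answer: 32046921/160000 ≈ 200.29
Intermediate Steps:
(u(q(-5), 12) + 14)² = ((1/((-5)*(1 - 5)))*(3 + 1/((-5)*(1 - 5))) + 14)² = ((-⅕/(-4))*(3 - ⅕/(-4)) + 14)² = ((-⅕*(-¼))*(3 - ⅕*(-¼)) + 14)² = ((3 + 1/20)/20 + 14)² = ((1/20)*(61/20) + 14)² = (61/400 + 14)² = (5661/400)² = 32046921/160000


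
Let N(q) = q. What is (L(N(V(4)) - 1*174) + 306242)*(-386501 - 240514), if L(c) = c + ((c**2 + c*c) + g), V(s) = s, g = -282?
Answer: -227976383850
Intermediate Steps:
L(c) = -282 + c + 2*c**2 (L(c) = c + ((c**2 + c*c) - 282) = c + ((c**2 + c**2) - 282) = c + (2*c**2 - 282) = c + (-282 + 2*c**2) = -282 + c + 2*c**2)
(L(N(V(4)) - 1*174) + 306242)*(-386501 - 240514) = ((-282 + (4 - 1*174) + 2*(4 - 1*174)**2) + 306242)*(-386501 - 240514) = ((-282 + (4 - 174) + 2*(4 - 174)**2) + 306242)*(-627015) = ((-282 - 170 + 2*(-170)**2) + 306242)*(-627015) = ((-282 - 170 + 2*28900) + 306242)*(-627015) = ((-282 - 170 + 57800) + 306242)*(-627015) = (57348 + 306242)*(-627015) = 363590*(-627015) = -227976383850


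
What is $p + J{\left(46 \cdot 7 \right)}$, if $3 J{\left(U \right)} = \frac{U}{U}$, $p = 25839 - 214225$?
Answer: $- \frac{565157}{3} \approx -1.8839 \cdot 10^{5}$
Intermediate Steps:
$p = -188386$
$J{\left(U \right)} = \frac{1}{3}$ ($J{\left(U \right)} = \frac{U \frac{1}{U}}{3} = \frac{1}{3} \cdot 1 = \frac{1}{3}$)
$p + J{\left(46 \cdot 7 \right)} = -188386 + \frac{1}{3} = - \frac{565157}{3}$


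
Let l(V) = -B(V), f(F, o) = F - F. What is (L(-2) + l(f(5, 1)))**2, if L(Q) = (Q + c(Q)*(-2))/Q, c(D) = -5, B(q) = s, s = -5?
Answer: 1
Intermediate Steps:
B(q) = -5
f(F, o) = 0
L(Q) = (10 + Q)/Q (L(Q) = (Q - 5*(-2))/Q = (Q + 10)/Q = (10 + Q)/Q)
l(V) = 5 (l(V) = -1*(-5) = 5)
(L(-2) + l(f(5, 1)))**2 = ((10 - 2)/(-2) + 5)**2 = (-1/2*8 + 5)**2 = (-4 + 5)**2 = 1**2 = 1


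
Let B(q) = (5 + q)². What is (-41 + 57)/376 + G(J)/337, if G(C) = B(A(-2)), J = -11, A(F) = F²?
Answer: 4481/15839 ≈ 0.28291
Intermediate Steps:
G(C) = 81 (G(C) = (5 + (-2)²)² = (5 + 4)² = 9² = 81)
(-41 + 57)/376 + G(J)/337 = (-41 + 57)/376 + 81/337 = 16*(1/376) + 81*(1/337) = 2/47 + 81/337 = 4481/15839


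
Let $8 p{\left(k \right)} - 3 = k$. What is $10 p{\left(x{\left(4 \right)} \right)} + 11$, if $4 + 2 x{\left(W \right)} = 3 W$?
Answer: $\frac{79}{4} \approx 19.75$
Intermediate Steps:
$x{\left(W \right)} = -2 + \frac{3 W}{2}$
$p{\left(k \right)} = \frac{3}{8} + \frac{k}{8}$
$10 p{\left(x{\left(4 \right)} \right)} + 11 = 10 \left(\frac{3}{8} + \frac{-2 + \frac{3}{2} \cdot 4}{8}\right) + 11 = 10 \left(\frac{3}{8} + \frac{-2 + 6}{8}\right) + 11 = 10 \left(\frac{3}{8} + \frac{1}{8} \cdot 4\right) + 11 = 10 \left(\frac{3}{8} + \frac{1}{2}\right) + 11 = 10 \cdot \frac{7}{8} + 11 = \frac{35}{4} + 11 = \frac{79}{4}$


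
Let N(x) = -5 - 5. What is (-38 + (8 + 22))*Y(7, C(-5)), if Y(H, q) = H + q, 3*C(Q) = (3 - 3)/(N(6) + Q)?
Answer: -56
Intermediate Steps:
N(x) = -10
C(Q) = 0 (C(Q) = ((3 - 3)/(-10 + Q))/3 = (0/(-10 + Q))/3 = (1/3)*0 = 0)
(-38 + (8 + 22))*Y(7, C(-5)) = (-38 + (8 + 22))*(7 + 0) = (-38 + 30)*7 = -8*7 = -56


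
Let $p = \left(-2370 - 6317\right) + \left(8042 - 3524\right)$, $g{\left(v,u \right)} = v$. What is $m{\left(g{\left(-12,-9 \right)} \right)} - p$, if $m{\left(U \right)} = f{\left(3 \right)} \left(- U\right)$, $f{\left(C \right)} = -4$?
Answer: $4121$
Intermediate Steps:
$m{\left(U \right)} = 4 U$ ($m{\left(U \right)} = - 4 \left(- U\right) = 4 U$)
$p = -4169$ ($p = -8687 + \left(8042 - 3524\right) = -8687 + 4518 = -4169$)
$m{\left(g{\left(-12,-9 \right)} \right)} - p = 4 \left(-12\right) - -4169 = -48 + 4169 = 4121$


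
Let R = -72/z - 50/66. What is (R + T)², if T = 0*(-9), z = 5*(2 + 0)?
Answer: 1723969/27225 ≈ 63.323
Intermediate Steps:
z = 10 (z = 5*2 = 10)
T = 0
R = -1313/165 (R = -72/10 - 50/66 = -72*⅒ - 50*1/66 = -36/5 - 25/33 = -1313/165 ≈ -7.9576)
(R + T)² = (-1313/165 + 0)² = (-1313/165)² = 1723969/27225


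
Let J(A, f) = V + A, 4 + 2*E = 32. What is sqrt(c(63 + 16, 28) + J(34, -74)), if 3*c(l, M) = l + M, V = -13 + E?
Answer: 2*sqrt(159)/3 ≈ 8.4063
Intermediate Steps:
E = 14 (E = -2 + (1/2)*32 = -2 + 16 = 14)
V = 1 (V = -13 + 14 = 1)
c(l, M) = M/3 + l/3 (c(l, M) = (l + M)/3 = (M + l)/3 = M/3 + l/3)
J(A, f) = 1 + A
sqrt(c(63 + 16, 28) + J(34, -74)) = sqrt(((1/3)*28 + (63 + 16)/3) + (1 + 34)) = sqrt((28/3 + (1/3)*79) + 35) = sqrt((28/3 + 79/3) + 35) = sqrt(107/3 + 35) = sqrt(212/3) = 2*sqrt(159)/3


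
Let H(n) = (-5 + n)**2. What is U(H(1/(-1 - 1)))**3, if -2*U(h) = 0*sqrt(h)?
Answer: 0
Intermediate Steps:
U(h) = 0 (U(h) = -0*sqrt(h) = -1/2*0 = 0)
U(H(1/(-1 - 1)))**3 = 0**3 = 0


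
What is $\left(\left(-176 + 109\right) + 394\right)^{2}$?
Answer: $106929$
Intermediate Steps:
$\left(\left(-176 + 109\right) + 394\right)^{2} = \left(-67 + 394\right)^{2} = 327^{2} = 106929$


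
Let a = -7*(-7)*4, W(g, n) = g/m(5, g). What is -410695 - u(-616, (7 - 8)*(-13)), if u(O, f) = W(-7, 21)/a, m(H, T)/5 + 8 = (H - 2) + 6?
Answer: -57497299/140 ≈ -4.1070e+5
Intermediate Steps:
m(H, T) = -20 + 5*H (m(H, T) = -40 + 5*((H - 2) + 6) = -40 + 5*((-2 + H) + 6) = -40 + 5*(4 + H) = -40 + (20 + 5*H) = -20 + 5*H)
W(g, n) = g/5 (W(g, n) = g/(-20 + 5*5) = g/(-20 + 25) = g/5)
a = 196 (a = 49*4 = 196)
u(O, f) = -1/140 (u(O, f) = ((⅕)*(-7))/196 = -7/5*1/196 = -1/140)
-410695 - u(-616, (7 - 8)*(-13)) = -410695 - 1*(-1/140) = -410695 + 1/140 = -57497299/140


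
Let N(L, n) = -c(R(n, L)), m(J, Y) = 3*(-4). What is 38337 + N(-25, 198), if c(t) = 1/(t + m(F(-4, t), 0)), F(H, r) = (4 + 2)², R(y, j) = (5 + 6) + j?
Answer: 996763/26 ≈ 38337.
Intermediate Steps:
R(y, j) = 11 + j
F(H, r) = 36 (F(H, r) = 6² = 36)
m(J, Y) = -12
c(t) = 1/(-12 + t) (c(t) = 1/(t - 12) = 1/(-12 + t))
N(L, n) = -1/(-1 + L) (N(L, n) = -1/(-12 + (11 + L)) = -1/(-1 + L))
38337 + N(-25, 198) = 38337 - 1/(-1 - 25) = 38337 - 1/(-26) = 38337 - 1*(-1/26) = 38337 + 1/26 = 996763/26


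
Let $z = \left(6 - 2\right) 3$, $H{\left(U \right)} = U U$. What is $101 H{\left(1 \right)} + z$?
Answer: $113$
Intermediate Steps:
$H{\left(U \right)} = U^{2}$
$z = 12$ ($z = 4 \cdot 3 = 12$)
$101 H{\left(1 \right)} + z = 101 \cdot 1^{2} + 12 = 101 \cdot 1 + 12 = 101 + 12 = 113$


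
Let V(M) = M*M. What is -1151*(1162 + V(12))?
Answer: -1503206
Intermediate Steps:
V(M) = M**2
-1151*(1162 + V(12)) = -1151*(1162 + 12**2) = -1151*(1162 + 144) = -1151*1306 = -1503206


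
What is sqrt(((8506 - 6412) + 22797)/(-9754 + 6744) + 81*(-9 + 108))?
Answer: sqrt(72578019990)/3010 ≈ 89.503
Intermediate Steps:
sqrt(((8506 - 6412) + 22797)/(-9754 + 6744) + 81*(-9 + 108)) = sqrt((2094 + 22797)/(-3010) + 81*99) = sqrt(24891*(-1/3010) + 8019) = sqrt(-24891/3010 + 8019) = sqrt(24112299/3010) = sqrt(72578019990)/3010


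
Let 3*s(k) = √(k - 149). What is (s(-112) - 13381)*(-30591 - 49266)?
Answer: 1068566517 - 79857*I*√29 ≈ 1.0686e+9 - 4.3004e+5*I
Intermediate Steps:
s(k) = √(-149 + k)/3 (s(k) = √(k - 149)/3 = √(-149 + k)/3)
(s(-112) - 13381)*(-30591 - 49266) = (√(-149 - 112)/3 - 13381)*(-30591 - 49266) = (√(-261)/3 - 13381)*(-79857) = ((3*I*√29)/3 - 13381)*(-79857) = (I*√29 - 13381)*(-79857) = (-13381 + I*√29)*(-79857) = 1068566517 - 79857*I*√29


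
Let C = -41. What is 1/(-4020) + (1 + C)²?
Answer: 6431999/4020 ≈ 1600.0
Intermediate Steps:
1/(-4020) + (1 + C)² = 1/(-4020) + (1 - 41)² = -1/4020 + (-40)² = -1/4020 + 1600 = 6431999/4020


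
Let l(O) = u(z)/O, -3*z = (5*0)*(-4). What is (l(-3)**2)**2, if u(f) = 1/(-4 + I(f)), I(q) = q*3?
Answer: 1/20736 ≈ 4.8225e-5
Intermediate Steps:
I(q) = 3*q
z = 0 (z = -5*0*(-4)/3 = -0*(-4) = -1/3*0 = 0)
u(f) = 1/(-4 + 3*f)
l(O) = -1/(4*O) (l(O) = 1/((-4 + 3*0)*O) = 1/((-4 + 0)*O) = 1/((-4)*O) = -1/(4*O))
(l(-3)**2)**2 = ((-1/4/(-3))**2)**2 = ((-1/4*(-1/3))**2)**2 = ((1/12)**2)**2 = (1/144)**2 = 1/20736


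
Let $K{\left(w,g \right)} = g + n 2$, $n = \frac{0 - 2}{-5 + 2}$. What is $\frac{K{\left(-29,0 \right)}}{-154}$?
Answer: $- \frac{2}{231} \approx -0.008658$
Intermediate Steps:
$n = \frac{2}{3}$ ($n = - \frac{2}{-3} = \left(-2\right) \left(- \frac{1}{3}\right) = \frac{2}{3} \approx 0.66667$)
$K{\left(w,g \right)} = \frac{4}{3} + g$ ($K{\left(w,g \right)} = g + \frac{2}{3} \cdot 2 = g + \frac{4}{3} = \frac{4}{3} + g$)
$\frac{K{\left(-29,0 \right)}}{-154} = \frac{\frac{4}{3} + 0}{-154} = \frac{4}{3} \left(- \frac{1}{154}\right) = - \frac{2}{231}$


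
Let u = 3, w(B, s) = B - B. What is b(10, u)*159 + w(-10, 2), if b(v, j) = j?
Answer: 477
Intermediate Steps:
w(B, s) = 0
b(10, u)*159 + w(-10, 2) = 3*159 + 0 = 477 + 0 = 477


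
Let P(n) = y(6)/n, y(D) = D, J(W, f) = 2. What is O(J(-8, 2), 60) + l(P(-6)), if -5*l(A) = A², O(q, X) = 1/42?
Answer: -37/210 ≈ -0.17619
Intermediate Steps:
O(q, X) = 1/42
P(n) = 6/n
l(A) = -A²/5
O(J(-8, 2), 60) + l(P(-6)) = 1/42 - 1²/5 = 1/42 - ⅕*(-1)² = 1/42 - ⅕*1 = 1/42 - ⅕ = -37/210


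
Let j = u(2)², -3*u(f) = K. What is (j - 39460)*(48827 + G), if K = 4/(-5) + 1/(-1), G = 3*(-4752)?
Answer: -34103980361/25 ≈ -1.3642e+9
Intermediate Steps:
G = -14256
K = -9/5 (K = 4*(-⅕) + 1*(-1) = -⅘ - 1 = -9/5 ≈ -1.8000)
u(f) = ⅗ (u(f) = -⅓*(-9/5) = ⅗)
j = 9/25 (j = (⅗)² = 9/25 ≈ 0.36000)
(j - 39460)*(48827 + G) = (9/25 - 39460)*(48827 - 14256) = -986491/25*34571 = -34103980361/25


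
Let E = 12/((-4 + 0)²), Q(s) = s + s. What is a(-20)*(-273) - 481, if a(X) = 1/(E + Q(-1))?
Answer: -1313/5 ≈ -262.60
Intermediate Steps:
Q(s) = 2*s
E = ¾ (E = 12/((-4)²) = 12/16 = 12*(1/16) = ¾ ≈ 0.75000)
a(X) = -⅘ (a(X) = 1/(¾ + 2*(-1)) = 1/(¾ - 2) = 1/(-5/4) = -⅘)
a(-20)*(-273) - 481 = -⅘*(-273) - 481 = 1092/5 - 481 = -1313/5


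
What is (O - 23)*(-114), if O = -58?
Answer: 9234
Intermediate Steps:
(O - 23)*(-114) = (-58 - 23)*(-114) = -81*(-114) = 9234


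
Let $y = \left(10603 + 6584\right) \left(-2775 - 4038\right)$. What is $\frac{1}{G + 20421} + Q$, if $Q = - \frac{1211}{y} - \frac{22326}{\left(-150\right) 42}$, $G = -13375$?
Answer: $\frac{255845739138083}{72192013987275} \approx 3.544$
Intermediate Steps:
$y = -117095031$ ($y = 17187 \left(-6813\right) = -117095031$)
$Q = \frac{145237293967}{40983260850}$ ($Q = - \frac{1211}{-117095031} - \frac{22326}{\left(-150\right) 42} = \left(-1211\right) \left(- \frac{1}{117095031}\right) - \frac{22326}{-6300} = \frac{1211}{117095031} - - \frac{3721}{1050} = \frac{1211}{117095031} + \frac{3721}{1050} = \frac{145237293967}{40983260850} \approx 3.5438$)
$\frac{1}{G + 20421} + Q = \frac{1}{-13375 + 20421} + \frac{145237293967}{40983260850} = \frac{1}{7046} + \frac{145237293967}{40983260850} = \frac{255845739138083}{72192013987275}$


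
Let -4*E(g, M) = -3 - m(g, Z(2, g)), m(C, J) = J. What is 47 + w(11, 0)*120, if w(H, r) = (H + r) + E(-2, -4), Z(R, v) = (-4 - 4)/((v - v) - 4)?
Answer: 1517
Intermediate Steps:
Z(R, v) = 2 (Z(R, v) = -8/(0 - 4) = -8/(-4) = -8*(-¼) = 2)
E(g, M) = 5/4 (E(g, M) = -(-3 - 1*2)/4 = -(-3 - 2)/4 = -¼*(-5) = 5/4)
w(H, r) = 5/4 + H + r (w(H, r) = (H + r) + 5/4 = 5/4 + H + r)
47 + w(11, 0)*120 = 47 + (5/4 + 11 + 0)*120 = 47 + (49/4)*120 = 47 + 1470 = 1517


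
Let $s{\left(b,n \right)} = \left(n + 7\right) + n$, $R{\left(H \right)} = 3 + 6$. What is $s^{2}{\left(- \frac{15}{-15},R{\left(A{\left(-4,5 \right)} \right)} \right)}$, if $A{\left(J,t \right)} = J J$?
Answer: $625$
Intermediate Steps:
$A{\left(J,t \right)} = J^{2}$
$R{\left(H \right)} = 9$
$s{\left(b,n \right)} = 7 + 2 n$ ($s{\left(b,n \right)} = \left(7 + n\right) + n = 7 + 2 n$)
$s^{2}{\left(- \frac{15}{-15},R{\left(A{\left(-4,5 \right)} \right)} \right)} = \left(7 + 2 \cdot 9\right)^{2} = \left(7 + 18\right)^{2} = 25^{2} = 625$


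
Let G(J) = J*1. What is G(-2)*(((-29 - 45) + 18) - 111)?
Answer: 334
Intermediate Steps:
G(J) = J
G(-2)*(((-29 - 45) + 18) - 111) = -2*(((-29 - 45) + 18) - 111) = -2*((-74 + 18) - 111) = -2*(-56 - 111) = -2*(-167) = 334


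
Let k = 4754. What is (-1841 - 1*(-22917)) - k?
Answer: 16322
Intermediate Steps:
(-1841 - 1*(-22917)) - k = (-1841 - 1*(-22917)) - 1*4754 = (-1841 + 22917) - 4754 = 21076 - 4754 = 16322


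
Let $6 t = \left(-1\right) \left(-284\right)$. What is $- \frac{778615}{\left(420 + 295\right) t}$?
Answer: $- \frac{467169}{20306} \approx -23.006$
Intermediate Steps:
$t = \frac{142}{3}$ ($t = \frac{\left(-1\right) \left(-284\right)}{6} = \frac{1}{6} \cdot 284 = \frac{142}{3} \approx 47.333$)
$- \frac{778615}{\left(420 + 295\right) t} = - \frac{778615}{\left(420 + 295\right) \frac{142}{3}} = - \frac{778615}{715 \cdot \frac{142}{3}} = - \frac{778615}{\frac{101530}{3}} = \left(-778615\right) \frac{3}{101530} = - \frac{467169}{20306}$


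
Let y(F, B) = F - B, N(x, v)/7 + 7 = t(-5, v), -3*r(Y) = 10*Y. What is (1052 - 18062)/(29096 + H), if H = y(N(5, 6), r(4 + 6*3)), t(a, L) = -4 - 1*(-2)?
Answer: -51030/87319 ≈ -0.58441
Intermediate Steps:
r(Y) = -10*Y/3
t(a, L) = -2 (t(a, L) = -4 + 2 = -2)
N(x, v) = -63 (N(x, v) = -49 + 7*(-2) = -49 - 14 = -63)
H = 31/3 (H = -63 - (-10)*(4 + 6*3)/3 = -63 - (-10)*(4 + 18)/3 = -63 - (-10)*22/3 = -63 - 1*(-220/3) = -63 + 220/3 = 31/3 ≈ 10.333)
(1052 - 18062)/(29096 + H) = (1052 - 18062)/(29096 + 31/3) = -17010/87319/3 = -17010*3/87319 = -51030/87319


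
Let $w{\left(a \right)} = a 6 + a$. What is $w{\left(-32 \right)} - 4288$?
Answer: $-4512$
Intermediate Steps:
$w{\left(a \right)} = 7 a$ ($w{\left(a \right)} = 6 a + a = 7 a$)
$w{\left(-32 \right)} - 4288 = 7 \left(-32\right) - 4288 = -224 - 4288 = -4512$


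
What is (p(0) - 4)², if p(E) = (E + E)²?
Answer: 16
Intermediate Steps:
p(E) = 4*E² (p(E) = (2*E)² = 4*E²)
(p(0) - 4)² = (4*0² - 4)² = (4*0 - 4)² = (0 - 4)² = (-4)² = 16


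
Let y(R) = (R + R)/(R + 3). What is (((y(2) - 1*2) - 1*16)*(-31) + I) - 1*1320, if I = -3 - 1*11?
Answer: -4004/5 ≈ -800.80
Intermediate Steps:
I = -14 (I = -3 - 11 = -14)
y(R) = 2*R/(3 + R) (y(R) = (2*R)/(3 + R) = 2*R/(3 + R))
(((y(2) - 1*2) - 1*16)*(-31) + I) - 1*1320 = (((2*2/(3 + 2) - 1*2) - 1*16)*(-31) - 14) - 1*1320 = (((2*2/5 - 2) - 16)*(-31) - 14) - 1320 = (((2*2*(1/5) - 2) - 16)*(-31) - 14) - 1320 = (((4/5 - 2) - 16)*(-31) - 14) - 1320 = ((-6/5 - 16)*(-31) - 14) - 1320 = (-86/5*(-31) - 14) - 1320 = (2666/5 - 14) - 1320 = 2596/5 - 1320 = -4004/5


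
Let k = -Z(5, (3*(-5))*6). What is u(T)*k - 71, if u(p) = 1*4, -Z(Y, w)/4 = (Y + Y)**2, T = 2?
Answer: 1529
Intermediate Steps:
Z(Y, w) = -16*Y**2 (Z(Y, w) = -4*(Y + Y)**2 = -4*4*Y**2 = -16*Y**2)
u(p) = 4
k = 400 (k = -(-16)*5**2 = -(-16)*25 = -1*(-400) = 400)
u(T)*k - 71 = 4*400 - 71 = 1600 - 71 = 1529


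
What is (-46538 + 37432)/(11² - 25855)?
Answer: 4553/12867 ≈ 0.35385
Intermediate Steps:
(-46538 + 37432)/(11² - 25855) = -9106/(121 - 25855) = -9106/(-25734) = -9106*(-1/25734) = 4553/12867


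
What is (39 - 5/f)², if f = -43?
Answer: 2829124/1849 ≈ 1530.1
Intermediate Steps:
(39 - 5/f)² = (39 - 5/(-43))² = (39 - 5*(-1/43))² = (39 + 5/43)² = (1682/43)² = 2829124/1849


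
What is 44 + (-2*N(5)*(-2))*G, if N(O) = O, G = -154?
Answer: -3036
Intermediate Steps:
44 + (-2*N(5)*(-2))*G = 44 + (-2*5*(-2))*(-154) = 44 - 10*(-2)*(-154) = 44 + 20*(-154) = 44 - 3080 = -3036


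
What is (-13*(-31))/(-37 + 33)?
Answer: -403/4 ≈ -100.75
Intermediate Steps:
(-13*(-31))/(-37 + 33) = 403/(-4) = 403*(-¼) = -403/4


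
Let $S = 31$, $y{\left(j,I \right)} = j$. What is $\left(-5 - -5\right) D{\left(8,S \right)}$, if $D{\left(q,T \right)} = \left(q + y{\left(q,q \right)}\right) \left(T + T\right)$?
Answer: $0$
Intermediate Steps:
$D{\left(q,T \right)} = 4 T q$ ($D{\left(q,T \right)} = \left(q + q\right) \left(T + T\right) = 2 q 2 T = 4 T q$)
$\left(-5 - -5\right) D{\left(8,S \right)} = \left(-5 - -5\right) 4 \cdot 31 \cdot 8 = \left(-5 + 5\right) 992 = 0 \cdot 992 = 0$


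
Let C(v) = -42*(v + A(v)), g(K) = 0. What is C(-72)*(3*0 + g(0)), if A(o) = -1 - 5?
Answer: 0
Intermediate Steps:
A(o) = -6
C(v) = 252 - 42*v (C(v) = -42*(v - 6) = -42*(-6 + v) = 252 - 42*v)
C(-72)*(3*0 + g(0)) = (252 - 42*(-72))*(3*0 + 0) = (252 + 3024)*(0 + 0) = 3276*0 = 0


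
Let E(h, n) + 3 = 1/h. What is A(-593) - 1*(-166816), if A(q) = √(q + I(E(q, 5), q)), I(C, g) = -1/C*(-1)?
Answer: 166816 + I*√469979185/890 ≈ 1.6682e+5 + 24.358*I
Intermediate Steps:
E(h, n) = -3 + 1/h
I(C, g) = 1/C
A(q) = √(q + 1/(-3 + 1/q))
A(-593) - 1*(-166816) = √(-593*(-2 + 3*(-593))/(-1 + 3*(-593))) - 1*(-166816) = √(-593*(-2 - 1779)/(-1 - 1779)) + 166816 = √(-593*(-1781)/(-1780)) + 166816 = √(-593*(-1/1780)*(-1781)) + 166816 = √(-1056133/1780) + 166816 = I*√469979185/890 + 166816 = 166816 + I*√469979185/890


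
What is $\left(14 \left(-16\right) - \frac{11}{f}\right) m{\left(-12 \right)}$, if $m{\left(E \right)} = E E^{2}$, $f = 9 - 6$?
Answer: $393408$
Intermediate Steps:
$f = 3$
$m{\left(E \right)} = E^{3}$
$\left(14 \left(-16\right) - \frac{11}{f}\right) m{\left(-12 \right)} = \left(14 \left(-16\right) - \frac{11}{3}\right) \left(-12\right)^{3} = \left(-224 - \frac{11}{3}\right) \left(-1728\right) = \left(- \frac{683}{3}\right) \left(-1728\right) = 393408$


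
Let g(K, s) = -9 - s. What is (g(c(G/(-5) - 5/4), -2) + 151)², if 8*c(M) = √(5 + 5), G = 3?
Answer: 20736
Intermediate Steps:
c(M) = √10/8 (c(M) = √(5 + 5)/8 = √10/8)
(g(c(G/(-5) - 5/4), -2) + 151)² = ((-9 - 1*(-2)) + 151)² = ((-9 + 2) + 151)² = (-7 + 151)² = 144² = 20736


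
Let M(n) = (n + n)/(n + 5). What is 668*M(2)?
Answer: 2672/7 ≈ 381.71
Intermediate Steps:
M(n) = 2*n/(5 + n) (M(n) = (2*n)/(5 + n) = 2*n/(5 + n))
668*M(2) = 668*(2*2/(5 + 2)) = 668*(2*2/7) = 668*(2*2*(⅐)) = 668*(4/7) = 2672/7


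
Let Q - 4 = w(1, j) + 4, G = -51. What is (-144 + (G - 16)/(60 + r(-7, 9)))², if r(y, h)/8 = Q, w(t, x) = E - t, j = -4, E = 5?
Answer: 507645961/24336 ≈ 20860.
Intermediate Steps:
w(t, x) = 5 - t
Q = 12 (Q = 4 + ((5 - 1*1) + 4) = 4 + ((5 - 1) + 4) = 4 + (4 + 4) = 4 + 8 = 12)
r(y, h) = 96 (r(y, h) = 8*12 = 96)
(-144 + (G - 16)/(60 + r(-7, 9)))² = (-144 + (-51 - 16)/(60 + 96))² = (-144 - 67/156)² = (-22531/156)² = 507645961/24336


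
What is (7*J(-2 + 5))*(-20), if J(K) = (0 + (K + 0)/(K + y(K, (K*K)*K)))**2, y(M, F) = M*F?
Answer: -5/28 ≈ -0.17857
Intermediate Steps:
y(M, F) = F*M
J(K) = K**2/(K + K**4)**2 (J(K) = (0 + (K + 0)/(K + ((K*K)*K)*K))**2 = (0 + K/(K + (K**2*K)*K))**2 = (0 + K/(K + K**3*K))**2 = (0 + K/(K + K**4))**2 = (K/(K + K**4))**2 = K**2/(K + K**4)**2)
(7*J(-2 + 5))*(-20) = (7/(1 + (-2 + 5)**3)**2)*(-20) = (7/(1 + 3**3)**2)*(-20) = (7/(1 + 27)**2)*(-20) = (7/28**2)*(-20) = (7*(1/784))*(-20) = (1/112)*(-20) = -5/28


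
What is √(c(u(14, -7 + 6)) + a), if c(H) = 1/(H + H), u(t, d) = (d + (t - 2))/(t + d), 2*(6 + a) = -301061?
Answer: I*√18214845/11 ≈ 387.99*I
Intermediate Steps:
a = -301073/2 (a = -6 + (½)*(-301061) = -6 - 301061/2 = -301073/2 ≈ -1.5054e+5)
u(t, d) = (-2 + d + t)/(d + t) (u(t, d) = (d + (-2 + t))/(d + t) = (-2 + d + t)/(d + t))
c(H) = 1/(2*H)
√(c(u(14, -7 + 6)) + a) = √(1/(2*(((-2 + (-7 + 6) + 14)/((-7 + 6) + 14)))) - 301073/2) = √(1/(2*(((-2 - 1 + 14)/(-1 + 14)))) - 301073/2) = √(1/(2*((11/13))) - 301073/2) = √(1/(2*(((1/13)*11))) - 301073/2) = √(1/(2*(11/13)) - 301073/2) = √((½)*(13/11) - 301073/2) = √(13/22 - 301073/2) = √(-1655895/11) = I*√18214845/11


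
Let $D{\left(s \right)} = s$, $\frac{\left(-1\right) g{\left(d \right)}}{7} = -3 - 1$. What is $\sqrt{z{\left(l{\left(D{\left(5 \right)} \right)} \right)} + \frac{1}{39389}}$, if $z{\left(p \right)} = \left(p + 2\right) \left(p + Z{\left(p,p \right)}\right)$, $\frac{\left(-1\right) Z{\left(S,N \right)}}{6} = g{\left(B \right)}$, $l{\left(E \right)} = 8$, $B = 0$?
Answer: $\frac{i \sqrt{2482389274211}}{39389} \approx 40.0 i$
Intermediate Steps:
$g{\left(d \right)} = 28$ ($g{\left(d \right)} = - 7 \left(-3 - 1\right) = \left(-7\right) \left(-4\right) = 28$)
$Z{\left(S,N \right)} = -168$ ($Z{\left(S,N \right)} = \left(-6\right) 28 = -168$)
$z{\left(p \right)} = \left(-168 + p\right) \left(2 + p\right)$ ($z{\left(p \right)} = \left(p + 2\right) \left(p - 168\right) = \left(2 + p\right) \left(-168 + p\right) = \left(-168 + p\right) \left(2 + p\right)$)
$\sqrt{z{\left(l{\left(D{\left(5 \right)} \right)} \right)} + \frac{1}{39389}} = \sqrt{\left(-336 + 8^{2} - 1328\right) + \frac{1}{39389}} = \sqrt{\left(-336 + 64 - 1328\right) + \frac{1}{39389}} = \sqrt{-1600 + \frac{1}{39389}} = \sqrt{- \frac{63022399}{39389}} = \frac{i \sqrt{2482389274211}}{39389}$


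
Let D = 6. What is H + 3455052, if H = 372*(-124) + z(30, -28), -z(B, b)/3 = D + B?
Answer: 3408816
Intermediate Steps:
z(B, b) = -18 - 3*B (z(B, b) = -3*(6 + B) = -18 - 3*B)
H = -46236 (H = 372*(-124) + (-18 - 3*30) = -46128 + (-18 - 90) = -46128 - 108 = -46236)
H + 3455052 = -46236 + 3455052 = 3408816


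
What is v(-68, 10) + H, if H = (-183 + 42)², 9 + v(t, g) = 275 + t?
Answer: 20079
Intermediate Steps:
v(t, g) = 266 + t (v(t, g) = -9 + (275 + t) = 266 + t)
H = 19881 (H = (-141)² = 19881)
v(-68, 10) + H = (266 - 68) + 19881 = 198 + 19881 = 20079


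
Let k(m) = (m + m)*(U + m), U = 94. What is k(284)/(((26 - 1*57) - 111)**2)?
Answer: 756/71 ≈ 10.648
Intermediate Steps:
k(m) = 2*m*(94 + m) (k(m) = (m + m)*(94 + m) = (2*m)*(94 + m) = 2*m*(94 + m))
k(284)/(((26 - 1*57) - 111)**2) = (2*284*(94 + 284))/(((26 - 1*57) - 111)**2) = (2*284*378)/(((26 - 57) - 111)**2) = 214704/((-31 - 111)**2) = 214704/((-142)**2) = 214704/20164 = 214704*(1/20164) = 756/71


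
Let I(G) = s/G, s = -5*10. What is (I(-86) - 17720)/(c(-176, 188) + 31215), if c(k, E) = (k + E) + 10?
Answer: -761935/1343191 ≈ -0.56726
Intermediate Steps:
s = -50
c(k, E) = 10 + E + k (c(k, E) = (E + k) + 10 = 10 + E + k)
I(G) = -50/G
(I(-86) - 17720)/(c(-176, 188) + 31215) = (-50/(-86) - 17720)/((10 + 188 - 176) + 31215) = (-50*(-1/86) - 17720)/(22 + 31215) = (25/43 - 17720)/31237 = -761935/43*1/31237 = -761935/1343191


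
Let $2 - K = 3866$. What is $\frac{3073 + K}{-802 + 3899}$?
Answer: $- \frac{791}{3097} \approx -0.25541$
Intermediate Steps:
$K = -3864$ ($K = 2 - 3866 = -3864$)
$\frac{3073 + K}{-802 + 3899} = \frac{3073 - 3864}{-802 + 3899} = - \frac{791}{3097}$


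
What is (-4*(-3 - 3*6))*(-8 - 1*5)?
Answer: -1092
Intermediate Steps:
(-4*(-3 - 3*6))*(-8 - 1*5) = (-4*(-3 - 18))*(-8 - 5) = -4*(-21)*(-13) = 84*(-13) = -1092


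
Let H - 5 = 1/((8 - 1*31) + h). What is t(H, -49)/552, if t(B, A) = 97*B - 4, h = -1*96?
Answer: 28571/32844 ≈ 0.86990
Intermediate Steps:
h = -96
H = 594/119 (H = 5 + 1/((8 - 1*31) - 96) = 5 + 1/((8 - 31) - 96) = 5 + 1/(-23 - 96) = 5 + 1/(-119) = 5 - 1/119 = 594/119 ≈ 4.9916)
t(B, A) = -4 + 97*B
t(H, -49)/552 = (-4 + 97*(594/119))/552 = (-4 + 57618/119)*(1/552) = (57142/119)*(1/552) = 28571/32844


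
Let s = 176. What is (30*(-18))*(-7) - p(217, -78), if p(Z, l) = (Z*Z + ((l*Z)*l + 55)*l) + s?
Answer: 102938589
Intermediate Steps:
p(Z, l) = 176 + Z**2 + l*(55 + Z*l**2) (p(Z, l) = (Z*Z + ((l*Z)*l + 55)*l) + 176 = (Z**2 + ((Z*l)*l + 55)*l) + 176 = (Z**2 + (Z*l**2 + 55)*l) + 176 = (Z**2 + (55 + Z*l**2)*l) + 176 = (Z**2 + l*(55 + Z*l**2)) + 176 = 176 + Z**2 + l*(55 + Z*l**2))
(30*(-18))*(-7) - p(217, -78) = (30*(-18))*(-7) - (176 + 217**2 + 55*(-78) + 217*(-78)**3) = -540*(-7) - (176 + 47089 - 4290 + 217*(-474552)) = 3780 - (176 + 47089 - 4290 - 102977784) = 3780 - 1*(-102934809) = 3780 + 102934809 = 102938589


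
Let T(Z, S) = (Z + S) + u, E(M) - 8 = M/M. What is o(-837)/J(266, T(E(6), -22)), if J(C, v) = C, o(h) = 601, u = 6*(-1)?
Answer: 601/266 ≈ 2.2594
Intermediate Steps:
u = -6
E(M) = 9 (E(M) = 8 + M/M = 8 + 1 = 9)
T(Z, S) = -6 + S + Z (T(Z, S) = (Z + S) - 6 = (S + Z) - 6 = -6 + S + Z)
o(-837)/J(266, T(E(6), -22)) = 601/266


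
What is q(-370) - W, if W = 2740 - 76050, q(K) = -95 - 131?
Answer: 73084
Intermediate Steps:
q(K) = -226
W = -73310
q(-370) - W = -226 - 1*(-73310) = -226 + 73310 = 73084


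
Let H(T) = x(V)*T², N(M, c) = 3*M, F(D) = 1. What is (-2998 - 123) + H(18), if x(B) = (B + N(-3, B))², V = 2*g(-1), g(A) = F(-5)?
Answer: 12755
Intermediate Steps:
g(A) = 1
V = 2 (V = 2*1 = 2)
x(B) = (-9 + B)² (x(B) = (B + 3*(-3))² = (B - 9)² = (-9 + B)²)
H(T) = 49*T² (H(T) = (-9 + 2)²*T² = (-7)²*T² = 49*T²)
(-2998 - 123) + H(18) = (-2998 - 123) + 49*18² = -3121 + 49*324 = -3121 + 15876 = 12755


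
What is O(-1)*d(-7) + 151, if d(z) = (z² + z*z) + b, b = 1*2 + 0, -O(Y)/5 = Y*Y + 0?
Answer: -349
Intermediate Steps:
O(Y) = -5*Y² (O(Y) = -5*(Y*Y + 0) = -5*(Y² + 0) = -5*Y²)
b = 2 (b = 2 + 0 = 2)
d(z) = 2 + 2*z² (d(z) = (z² + z*z) + 2 = (z² + z²) + 2 = 2*z² + 2 = 2 + 2*z²)
O(-1)*d(-7) + 151 = (-5*(-1)²)*(2 + 2*(-7)²) + 151 = (-5*1)*(2 + 2*49) + 151 = -5*(2 + 98) + 151 = -5*100 + 151 = -500 + 151 = -349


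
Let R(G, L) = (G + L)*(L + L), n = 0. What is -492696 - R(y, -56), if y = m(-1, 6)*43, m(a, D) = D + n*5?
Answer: -470072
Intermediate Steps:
m(a, D) = D (m(a, D) = D + 0*5 = D + 0 = D)
y = 258 (y = 6*43 = 258)
R(G, L) = 2*L*(G + L) (R(G, L) = (G + L)*(2*L) = 2*L*(G + L))
-492696 - R(y, -56) = -492696 - 2*(-56)*(258 - 56) = -492696 - 2*(-56)*202 = -492696 - 1*(-22624) = -492696 + 22624 = -470072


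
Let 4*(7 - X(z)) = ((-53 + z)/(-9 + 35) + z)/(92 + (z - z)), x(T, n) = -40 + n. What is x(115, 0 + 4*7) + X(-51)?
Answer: -1785/368 ≈ -4.8505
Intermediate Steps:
X(z) = 67029/9568 - 27*z/9568 (X(z) = 7 - ((-53 + z)/(-9 + 35) + z)/(4*(92 + (z - z))) = 7 - ((-53 + z)/26 + z)/(4*(92 + 0)) = 7 - ((-53 + z)*(1/26) + z)/(4*92) = 7 - ((-53/26 + z/26) + z)/(4*92) = 7 - (-53/26 + 27*z/26)/(4*92) = 7 - (-53/2392 + 27*z/2392)/4 = 7 + (53/9568 - 27*z/9568) = 67029/9568 - 27*z/9568)
x(115, 0 + 4*7) + X(-51) = (-40 + (0 + 4*7)) + (67029/9568 - 27/9568*(-51)) = (-40 + (0 + 28)) + (67029/9568 + 1377/9568) = (-40 + 28) + 2631/368 = -12 + 2631/368 = -1785/368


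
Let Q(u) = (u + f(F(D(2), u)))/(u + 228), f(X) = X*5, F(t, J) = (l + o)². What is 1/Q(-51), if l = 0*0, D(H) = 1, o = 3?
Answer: -59/2 ≈ -29.500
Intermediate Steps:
l = 0
F(t, J) = 9 (F(t, J) = (0 + 3)² = 3² = 9)
f(X) = 5*X
Q(u) = (45 + u)/(228 + u) (Q(u) = (u + 5*9)/(u + 228) = (u + 45)/(228 + u) = (45 + u)/(228 + u))
1/Q(-51) = 1/((45 - 51)/(228 - 51)) = 1/(-6/177) = 1/((1/177)*(-6)) = 1/(-2/59) = -59/2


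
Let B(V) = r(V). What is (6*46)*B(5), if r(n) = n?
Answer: 1380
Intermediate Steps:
B(V) = V
(6*46)*B(5) = (6*46)*5 = 276*5 = 1380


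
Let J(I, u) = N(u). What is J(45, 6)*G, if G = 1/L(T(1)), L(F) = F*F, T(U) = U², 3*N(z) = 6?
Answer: 2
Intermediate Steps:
N(z) = 2 (N(z) = (⅓)*6 = 2)
J(I, u) = 2
L(F) = F²
G = 1 (G = 1/((1²)²) = 1/(1²) = 1/1 = 1)
J(45, 6)*G = 2*1 = 2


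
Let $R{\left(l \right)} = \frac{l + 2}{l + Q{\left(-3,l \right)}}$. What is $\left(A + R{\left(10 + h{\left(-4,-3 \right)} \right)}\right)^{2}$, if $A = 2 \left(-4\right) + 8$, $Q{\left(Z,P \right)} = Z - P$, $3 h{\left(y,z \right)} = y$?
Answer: $\frac{1024}{81} \approx 12.642$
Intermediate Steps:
$h{\left(y,z \right)} = \frac{y}{3}$
$R{\left(l \right)} = - \frac{2}{3} - \frac{l}{3}$ ($R{\left(l \right)} = \frac{l + 2}{l - \left(3 + l\right)} = \frac{2 + l}{-3} = \left(2 + l\right) \left(- \frac{1}{3}\right) = - \frac{2}{3} - \frac{l}{3}$)
$A = 0$ ($A = -8 + 8 = 0$)
$\left(A + R{\left(10 + h{\left(-4,-3 \right)} \right)}\right)^{2} = \left(0 - \left(\frac{2}{3} + \frac{10 + \frac{1}{3} \left(-4\right)}{3}\right)\right)^{2} = \left(0 - \left(\frac{2}{3} + \frac{10 - \frac{4}{3}}{3}\right)\right)^{2} = \left(0 - \frac{32}{9}\right)^{2} = \left(- \frac{32}{9}\right)^{2} = \frac{1024}{81}$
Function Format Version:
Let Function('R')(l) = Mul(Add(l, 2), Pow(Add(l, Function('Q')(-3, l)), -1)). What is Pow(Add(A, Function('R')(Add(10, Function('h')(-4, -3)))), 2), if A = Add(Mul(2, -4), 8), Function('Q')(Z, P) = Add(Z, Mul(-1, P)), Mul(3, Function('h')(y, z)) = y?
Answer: Rational(1024, 81) ≈ 12.642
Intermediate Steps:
Function('h')(y, z) = Mul(Rational(1, 3), y)
Function('R')(l) = Add(Rational(-2, 3), Mul(Rational(-1, 3), l)) (Function('R')(l) = Mul(Add(l, 2), Pow(Add(l, Add(-3, Mul(-1, l))), -1)) = Mul(Add(2, l), Pow(-3, -1)) = Mul(Add(2, l), Rational(-1, 3)) = Add(Rational(-2, 3), Mul(Rational(-1, 3), l)))
A = 0 (A = Add(-8, 8) = 0)
Pow(Add(A, Function('R')(Add(10, Function('h')(-4, -3)))), 2) = Pow(Add(0, Add(Rational(-2, 3), Mul(Rational(-1, 3), Add(10, Mul(Rational(1, 3), -4))))), 2) = Pow(Add(0, Add(Rational(-2, 3), Mul(Rational(-1, 3), Add(10, Rational(-4, 3))))), 2) = Pow(Add(0, Add(Rational(-2, 3), Mul(Rational(-1, 3), Rational(26, 3)))), 2) = Pow(Add(0, Add(Rational(-2, 3), Rational(-26, 9))), 2) = Pow(Add(0, Rational(-32, 9)), 2) = Pow(Rational(-32, 9), 2) = Rational(1024, 81)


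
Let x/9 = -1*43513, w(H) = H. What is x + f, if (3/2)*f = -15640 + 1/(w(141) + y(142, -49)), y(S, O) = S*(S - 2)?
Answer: -24147948749/60063 ≈ -4.0204e+5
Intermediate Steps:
y(S, O) = S*(-2 + S)
x = -391617 (x = 9*(-1*43513) = 9*(-43513) = -391617)
f = -626256878/60063 (f = 2*(-15640 + 1/(141 + 142*(-2 + 142)))/3 = 2*(-15640 + 1/(141 + 142*140))/3 = 2*(-15640 + 1/(141 + 19880))/3 = 2*(-15640 + 1/20021)/3 = (⅔)*(-313128439/20021) = -626256878/60063 ≈ -10427.)
x + f = -391617 - 626256878/60063 = -24147948749/60063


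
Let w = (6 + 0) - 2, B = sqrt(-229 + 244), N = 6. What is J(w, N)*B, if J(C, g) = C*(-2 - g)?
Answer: -32*sqrt(15) ≈ -123.94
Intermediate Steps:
B = sqrt(15) ≈ 3.8730
w = 4 (w = 6 - 2 = 4)
J(w, N)*B = (-1*4*(2 + 6))*sqrt(15) = (-1*4*8)*sqrt(15) = -32*sqrt(15)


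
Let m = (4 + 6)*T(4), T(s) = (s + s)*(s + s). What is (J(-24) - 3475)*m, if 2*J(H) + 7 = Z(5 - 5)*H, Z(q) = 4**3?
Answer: -2717760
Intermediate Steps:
Z(q) = 64
T(s) = 4*s**2 (T(s) = (2*s)*(2*s) = 4*s**2)
J(H) = -7/2 + 32*H (J(H) = -7/2 + (64*H)/2 = -7/2 + 32*H)
m = 640 (m = (4 + 6)*(4*4**2) = 10*(4*16) = 10*64 = 640)
(J(-24) - 3475)*m = ((-7/2 + 32*(-24)) - 3475)*640 = ((-7/2 - 768) - 3475)*640 = (-1543/2 - 3475)*640 = -8493/2*640 = -2717760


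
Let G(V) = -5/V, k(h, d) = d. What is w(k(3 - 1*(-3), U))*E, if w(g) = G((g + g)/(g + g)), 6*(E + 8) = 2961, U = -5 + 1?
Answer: -4855/2 ≈ -2427.5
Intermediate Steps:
U = -4
E = 971/2 (E = -8 + (1/6)*2961 = -8 + 987/2 = 971/2 ≈ 485.50)
w(g) = -5 (w(g) = -5/((g + g)/(g + g)) = -5/((2*g)/((2*g))) = -5/((2*g)*(1/(2*g))) = -5/1 = -5*1 = -5)
w(k(3 - 1*(-3), U))*E = -5*971/2 = -4855/2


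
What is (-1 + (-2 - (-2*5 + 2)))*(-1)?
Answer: -5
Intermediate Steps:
(-1 + (-2 - (-2*5 + 2)))*(-1) = (-1 + (-2 - (-10 + 2)))*(-1) = (-1 + (-2 - 1*(-8)))*(-1) = (-1 + (-2 + 8))*(-1) = (-1 + 6)*(-1) = 5*(-1) = -5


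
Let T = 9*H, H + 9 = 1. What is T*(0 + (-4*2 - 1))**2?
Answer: -5832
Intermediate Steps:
H = -8 (H = -9 + 1 = -8)
T = -72 (T = 9*(-8) = -72)
T*(0 + (-4*2 - 1))**2 = -72*(0 + (-4*2 - 1))**2 = -72*(0 + (-8 - 1))**2 = -72*(0 - 9)**2 = -72*(-9)**2 = -72*81 = -5832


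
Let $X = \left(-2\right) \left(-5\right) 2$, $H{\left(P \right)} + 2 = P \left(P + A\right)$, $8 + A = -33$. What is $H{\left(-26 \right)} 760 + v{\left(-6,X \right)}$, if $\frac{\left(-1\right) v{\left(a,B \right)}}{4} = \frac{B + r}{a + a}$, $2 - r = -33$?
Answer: $\frac{3967255}{3} \approx 1.3224 \cdot 10^{6}$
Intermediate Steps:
$r = 35$ ($r = 2 - -33 = 2 + 33 = 35$)
$A = -41$ ($A = -8 - 33 = -41$)
$H{\left(P \right)} = -2 + P \left(-41 + P\right)$ ($H{\left(P \right)} = -2 + P \left(P - 41\right) = -2 + P \left(-41 + P\right)$)
$X = 20$ ($X = 10 \cdot 2 = 20$)
$v{\left(a,B \right)} = - \frac{2 \left(35 + B\right)}{a}$ ($v{\left(a,B \right)} = - 4 \frac{B + 35}{a + a} = - 4 \frac{35 + B}{2 a} = - \frac{2 \left(35 + B\right)}{a}$)
$H{\left(-26 \right)} 760 + v{\left(-6,X \right)} = \left(-2 + \left(-26\right)^{2} - -1066\right) 760 + \frac{2 \left(-35 - 20\right)}{-6} = \left(-2 + 676 + 1066\right) 760 + 2 \left(- \frac{1}{6}\right) \left(-35 - 20\right) = 1740 \cdot 760 + 2 \left(- \frac{1}{6}\right) \left(-55\right) = 1322400 + \frac{55}{3} = \frac{3967255}{3}$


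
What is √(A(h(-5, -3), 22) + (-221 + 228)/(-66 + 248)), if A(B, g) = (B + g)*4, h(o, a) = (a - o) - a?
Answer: 53*√26/26 ≈ 10.394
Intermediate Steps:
h(o, a) = -o
A(B, g) = 4*B + 4*g
√(A(h(-5, -3), 22) + (-221 + 228)/(-66 + 248)) = √((4*(-1*(-5)) + 4*22) + (-221 + 228)/(-66 + 248)) = √((4*5 + 88) + 7/182) = √((20 + 88) + 7*(1/182)) = √(108 + 1/26) = √(2809/26) = 53*√26/26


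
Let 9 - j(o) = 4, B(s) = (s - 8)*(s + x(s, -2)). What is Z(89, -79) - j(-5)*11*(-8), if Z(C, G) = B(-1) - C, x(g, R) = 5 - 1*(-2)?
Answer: 297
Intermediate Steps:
x(g, R) = 7 (x(g, R) = 5 + 2 = 7)
B(s) = (-8 + s)*(7 + s) (B(s) = (s - 8)*(s + 7) = (-8 + s)*(7 + s))
j(o) = 5 (j(o) = 9 - 1*4 = 9 - 4 = 5)
Z(C, G) = -54 - C (Z(C, G) = (-56 + (-1)**2 - 1*(-1)) - C = (-56 + 1 + 1) - C = -54 - C)
Z(89, -79) - j(-5)*11*(-8) = (-54 - 1*89) - 5*11*(-8) = (-54 - 89) - 55*(-8) = -143 - 1*(-440) = -143 + 440 = 297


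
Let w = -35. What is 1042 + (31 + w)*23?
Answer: 950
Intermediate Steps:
1042 + (31 + w)*23 = 1042 + (31 - 35)*23 = 1042 - 4*23 = 1042 - 92 = 950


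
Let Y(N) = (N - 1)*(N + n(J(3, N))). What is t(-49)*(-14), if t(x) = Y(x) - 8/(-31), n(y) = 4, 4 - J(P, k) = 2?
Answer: -976612/31 ≈ -31504.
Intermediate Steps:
J(P, k) = 2 (J(P, k) = 4 - 1*2 = 4 - 2 = 2)
Y(N) = (-1 + N)*(4 + N) (Y(N) = (N - 1)*(N + 4) = (-1 + N)*(4 + N))
t(x) = -116/31 + x² + 3*x (t(x) = (-4 + x² + 3*x) - 8/(-31) = (-4 + x² + 3*x) - 8*(-1)/31 = (-4 + x² + 3*x) - 1*(-8/31) = (-4 + x² + 3*x) + 8/31 = -116/31 + x² + 3*x)
t(-49)*(-14) = (-116/31 + (-49)² + 3*(-49))*(-14) = (-116/31 + 2401 - 147)*(-14) = (69758/31)*(-14) = -976612/31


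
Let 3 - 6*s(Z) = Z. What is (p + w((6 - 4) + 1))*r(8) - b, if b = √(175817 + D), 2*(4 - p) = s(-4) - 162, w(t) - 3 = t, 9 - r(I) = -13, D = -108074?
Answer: 11935/6 - 3*√7527 ≈ 1728.9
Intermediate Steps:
s(Z) = ½ - Z/6
r(I) = 22 (r(I) = 9 - 1*(-13) = 9 + 13 = 22)
w(t) = 3 + t
p = 1013/12 (p = 4 - ((½ - ⅙*(-4)) - 162)/2 = 4 - ((½ + ⅔) - 162)/2 = 4 - (7/6 - 162)/2 = 4 - ½*(-965/6) = 4 + 965/12 = 1013/12 ≈ 84.417)
b = 3*√7527 (b = √(175817 - 108074) = √67743 = 3*√7527 ≈ 260.27)
(p + w((6 - 4) + 1))*r(8) - b = (1013/12 + (3 + ((6 - 4) + 1)))*22 - 3*√7527 = (1013/12 + (3 + (2 + 1)))*22 - 3*√7527 = (1013/12 + (3 + 3))*22 - 3*√7527 = (1013/12 + 6)*22 - 3*√7527 = (1085/12)*22 - 3*√7527 = 11935/6 - 3*√7527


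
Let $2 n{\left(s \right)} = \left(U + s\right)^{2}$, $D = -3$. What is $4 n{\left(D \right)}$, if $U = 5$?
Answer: $8$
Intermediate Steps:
$n{\left(s \right)} = \frac{\left(5 + s\right)^{2}}{2}$
$4 n{\left(D \right)} = 4 \frac{\left(5 - 3\right)^{2}}{2} = 4 \frac{2^{2}}{2} = 4 \cdot \frac{1}{2} \cdot 4 = 4 \cdot 2 = 8$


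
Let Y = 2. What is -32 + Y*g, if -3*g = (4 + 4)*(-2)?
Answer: -64/3 ≈ -21.333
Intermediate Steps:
g = 16/3 (g = -(4 + 4)*(-2)/3 = -8*(-2)/3 = -⅓*(-16) = 16/3 ≈ 5.3333)
-32 + Y*g = -32 + 2*(16/3) = -32 + 32/3 = -64/3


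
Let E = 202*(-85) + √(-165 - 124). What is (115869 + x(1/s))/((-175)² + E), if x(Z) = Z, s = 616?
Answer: 960354728775/111518985424 - 1213380185*I/111518985424 ≈ 8.6116 - 0.01088*I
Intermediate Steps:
E = -17170 + 17*I (E = -17170 + √(-289) = -17170 + 17*I ≈ -17170.0 + 17.0*I)
(115869 + x(1/s))/((-175)² + E) = (115869 + 1/616)/((-175)² + (-17170 + 17*I)) = (115869 + 1/616)/(30625 + (-17170 + 17*I)) = 71375305/(616*(13455 + 17*I)) = 71375305*((13455 - 17*I)/181037314)/616 = 71375305*(13455 - 17*I)/111518985424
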